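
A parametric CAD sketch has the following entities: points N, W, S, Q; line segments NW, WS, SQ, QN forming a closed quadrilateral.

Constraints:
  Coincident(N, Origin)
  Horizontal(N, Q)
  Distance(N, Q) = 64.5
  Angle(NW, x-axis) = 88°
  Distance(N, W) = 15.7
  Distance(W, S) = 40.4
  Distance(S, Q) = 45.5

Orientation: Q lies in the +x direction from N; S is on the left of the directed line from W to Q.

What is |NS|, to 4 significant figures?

50.34

Checks: |WS| = 40.40 ✓; |SQ| = 45.50 ✓.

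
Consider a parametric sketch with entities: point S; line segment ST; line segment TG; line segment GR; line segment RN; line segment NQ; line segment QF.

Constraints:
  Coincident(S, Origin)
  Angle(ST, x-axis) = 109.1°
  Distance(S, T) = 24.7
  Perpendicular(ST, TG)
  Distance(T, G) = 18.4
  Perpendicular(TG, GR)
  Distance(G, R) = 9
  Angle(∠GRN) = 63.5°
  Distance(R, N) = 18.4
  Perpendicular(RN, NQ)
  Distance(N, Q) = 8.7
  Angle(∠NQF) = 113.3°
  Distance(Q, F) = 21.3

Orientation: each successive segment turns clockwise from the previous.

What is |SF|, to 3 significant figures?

40.8

S is at the origin; ST runs at 109.1° with length 24.7, so T = (-8.08, 23.3). ST is perpendicular to TG, so TG runs at 19.1°; with |TG| = 18.4, G = (9.30, 29.4). TG is perpendicular to GR, so GR runs at -70.9°; with |GR| = 9.0, R = (12.2, 20.9). ∠GRN = 63.5° gives RN at 173° from the x-axis; with |RN| = 18.4, N = (-6.00, 23.2). The perpendicularity gives NQ at right angles to RN, so NQ runs at 82.6°; with |NQ| = 8.7, Q = (-4.88, 31.9). ∠NQF = 113.3° gives QF at 15.9° from the x-axis; with |QF| = 21.3, F = (15.6, 37.7). Then |SF| = |F − S| = 40.8.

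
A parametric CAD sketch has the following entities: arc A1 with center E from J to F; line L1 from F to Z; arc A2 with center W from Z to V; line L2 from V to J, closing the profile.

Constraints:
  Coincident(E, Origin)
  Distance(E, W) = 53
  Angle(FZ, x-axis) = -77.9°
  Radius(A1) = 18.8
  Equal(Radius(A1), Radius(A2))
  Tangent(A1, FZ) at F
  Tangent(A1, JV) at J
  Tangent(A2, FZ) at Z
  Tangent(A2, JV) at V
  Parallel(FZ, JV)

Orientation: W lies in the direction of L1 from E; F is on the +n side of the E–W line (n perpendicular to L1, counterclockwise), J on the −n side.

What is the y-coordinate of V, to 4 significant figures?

-55.76

The slot axis is L1's direction at -77.9°, so u = (cos -77.9°, sin -77.9°) = (0.2096, -0.9778) and n = (−sin -77.9°, cos -77.9°) = (0.9778, 0.2096). E is at the origin and W lies 53.0 along u from E, so W = 53.0·u = (11.11, -51.82). Tangency of A1 to both parallel lines with radius 18.8 puts F and J at E ± 18.8·n: F = (18.38, 3.941), J = (-18.38, -3.941). Equal radii place Z and V the same way about W: Z = W + 18.8·n = (29.49, -47.88), V = W − 18.8·n = (-7.273, -55.76). So V.y = -55.76.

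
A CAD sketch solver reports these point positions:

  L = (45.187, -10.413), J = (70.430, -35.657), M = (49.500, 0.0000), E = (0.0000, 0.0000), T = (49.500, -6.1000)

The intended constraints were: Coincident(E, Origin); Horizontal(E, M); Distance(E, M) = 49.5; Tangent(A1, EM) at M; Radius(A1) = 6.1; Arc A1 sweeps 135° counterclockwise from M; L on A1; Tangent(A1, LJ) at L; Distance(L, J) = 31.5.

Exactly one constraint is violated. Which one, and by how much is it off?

Distance(L, J) = 31.5 — off by 4.20.

E = (0.00, 0.00) ✓; E.y = 0.00, M.y = 0.00 ✓; |EM| = 49.50 ✓; ∠(TM, ME) = 90.00° ✓; |TM| = 6.100 ✓; bearing(T→L) − bearing(T→M) = 135.0° ✓; |TL| = 6.100 ✓; ∠(TL, LJ) = 90.00° ✓; |LJ| = 35.70 ✗.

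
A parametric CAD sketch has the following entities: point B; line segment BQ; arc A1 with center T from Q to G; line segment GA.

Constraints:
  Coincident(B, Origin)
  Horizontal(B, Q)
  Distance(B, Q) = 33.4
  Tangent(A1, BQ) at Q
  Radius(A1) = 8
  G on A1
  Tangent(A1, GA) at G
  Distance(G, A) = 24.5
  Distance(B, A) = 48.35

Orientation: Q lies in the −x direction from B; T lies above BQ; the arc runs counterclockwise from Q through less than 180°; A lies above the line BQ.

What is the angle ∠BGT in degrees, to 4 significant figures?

136.5°

Checks: ∠(TQ, QB) = 90.00° ✓; |TQ| = 8.000 ✓; |TG| = 8.000 ✓; ∠(TG, GA) = 90.00° ✓; |GA| = 24.50 ✓; |BA| = 48.35 ✓.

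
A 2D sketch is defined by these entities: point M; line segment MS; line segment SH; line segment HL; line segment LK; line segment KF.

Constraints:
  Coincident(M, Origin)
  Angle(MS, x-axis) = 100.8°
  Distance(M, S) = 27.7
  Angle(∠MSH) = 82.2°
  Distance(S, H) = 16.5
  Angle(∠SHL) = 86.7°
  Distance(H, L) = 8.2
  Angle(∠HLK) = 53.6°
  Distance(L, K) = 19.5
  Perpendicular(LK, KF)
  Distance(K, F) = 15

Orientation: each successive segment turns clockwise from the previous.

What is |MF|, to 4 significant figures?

43.79

M is at the origin; MS runs at 100.8° with length 27.7, so S = (-5.190, 27.21). ∠MSH = 82.2° gives SH at 3.000° from the x-axis; with |SH| = 16.5, H = (11.29, 28.07). ∠SHL = 86.7° gives HL at -90.30° from the x-axis; with |HL| = 8.2, L = (11.24, 19.87). ∠HLK = 53.6° gives LK at 143.3° from the x-axis; with |LK| = 19.5, K = (-4.391, 31.53). LK is perpendicular to KF, so KF runs at 53.30°; with |KF| = 15.0, F = (4.574, 43.55). Then |MF| = |F − M| = 43.79.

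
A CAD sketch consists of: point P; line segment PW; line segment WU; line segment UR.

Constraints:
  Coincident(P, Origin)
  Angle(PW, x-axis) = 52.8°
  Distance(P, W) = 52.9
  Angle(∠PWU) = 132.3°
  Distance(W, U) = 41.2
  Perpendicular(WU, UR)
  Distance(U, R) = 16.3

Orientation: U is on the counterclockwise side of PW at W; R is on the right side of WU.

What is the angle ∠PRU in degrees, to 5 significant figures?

54.183°

P is at the origin; PW runs at 52.8° with length 52.9, so W = 52.9·(cos 52.8°, sin 52.8°) = (31.983, 42.136). ∠PWU = 132.3°, so WU runs at 52.8° + (180° − 132.3°) = 100.50° from the x-axis; with |WU| = 41.2, U = W + 41.2·(cos 100.50°, sin 100.50°) = (24.475, 82.647). WU ⟂ UR; with |UR| = 16.3 on the right of WU, R = U + 16.3·(0.98325, 0.18224) = (40.502, 85.617). Then cos ∠PRU = RP·RU / (|RP||RU|), giving 54.183°.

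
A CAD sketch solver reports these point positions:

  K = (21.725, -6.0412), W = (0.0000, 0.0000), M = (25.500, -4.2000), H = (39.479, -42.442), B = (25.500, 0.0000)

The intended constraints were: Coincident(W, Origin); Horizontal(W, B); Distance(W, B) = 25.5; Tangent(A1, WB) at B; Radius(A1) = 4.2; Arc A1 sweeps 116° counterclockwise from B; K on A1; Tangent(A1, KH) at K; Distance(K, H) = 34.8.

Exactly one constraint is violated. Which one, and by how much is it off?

Distance(K, H) = 34.8 — off by 5.70.

W = (0.00, 0.00) ✓; W.y = 0.00, B.y = 0.00 ✓; |WB| = 25.50 ✓; ∠(MB, BW) = 90.00° ✓; |MB| = 4.200 ✓; bearing(M→K) − bearing(M→B) = 116.0° ✓; |MK| = 4.200 ✓; ∠(MK, KH) = 90.00° ✓; |KH| = 40.50 ✗.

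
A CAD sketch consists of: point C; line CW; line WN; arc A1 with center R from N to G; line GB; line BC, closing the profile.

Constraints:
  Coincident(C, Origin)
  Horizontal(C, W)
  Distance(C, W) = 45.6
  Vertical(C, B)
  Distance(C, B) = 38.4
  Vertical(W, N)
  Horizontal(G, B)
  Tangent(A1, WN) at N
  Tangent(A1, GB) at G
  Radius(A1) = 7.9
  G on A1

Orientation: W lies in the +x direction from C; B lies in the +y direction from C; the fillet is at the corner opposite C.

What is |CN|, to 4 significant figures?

54.86

The virtual corner opposite C is at (45.60, 38.40). A1 meets WN tangentially, so RN is at right angles to WN and tangency of A1 to GB means the radius RG is perpendicular to GB, with radius 7.9, so the center R sits 7.9 in from both sides at R = (37.70, 30.50). That places the tangent points at N = (45.60, 30.50) on WN and G = (37.70, 38.40) on GB. Then |CN| = |N − C| = 54.86.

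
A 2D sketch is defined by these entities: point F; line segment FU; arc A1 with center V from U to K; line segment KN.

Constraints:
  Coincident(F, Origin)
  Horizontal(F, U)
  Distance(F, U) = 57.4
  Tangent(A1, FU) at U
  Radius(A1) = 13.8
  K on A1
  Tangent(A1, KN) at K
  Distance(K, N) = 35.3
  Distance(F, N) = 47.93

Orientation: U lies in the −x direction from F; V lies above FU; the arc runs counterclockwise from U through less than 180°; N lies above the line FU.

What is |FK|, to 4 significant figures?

45.81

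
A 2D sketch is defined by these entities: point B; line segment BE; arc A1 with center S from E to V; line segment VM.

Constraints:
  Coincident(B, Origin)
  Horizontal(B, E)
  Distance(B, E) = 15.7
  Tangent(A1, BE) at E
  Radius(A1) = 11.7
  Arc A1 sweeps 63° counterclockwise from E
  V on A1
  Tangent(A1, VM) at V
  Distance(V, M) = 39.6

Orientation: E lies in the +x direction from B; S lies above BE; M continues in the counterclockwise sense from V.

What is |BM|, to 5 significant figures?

60.676

B is at the origin; B and E share the same y with |BE| = 15.7 and E on the +x side, so E = (15.700, 0.0000). Since A1 is tangent to BE there, SE ⟂ BE, so S = E + (0, 11.7) = (15.700, 11.700). On A1, E sits at bearing -90° from S; a 63° counterclockwise sweep puts V at bearing -27°, so V = S + 11.7·(cos -27°, sin -27°) = (26.125, 6.3883). Tangency of A1 to VM means the radius SV is perpendicular to VM, so VM runs along (−sin -27°, cos -27°); with |VM| = 39.6, M = (44.103, 41.672). Then |BM| = |M − B| = 60.676.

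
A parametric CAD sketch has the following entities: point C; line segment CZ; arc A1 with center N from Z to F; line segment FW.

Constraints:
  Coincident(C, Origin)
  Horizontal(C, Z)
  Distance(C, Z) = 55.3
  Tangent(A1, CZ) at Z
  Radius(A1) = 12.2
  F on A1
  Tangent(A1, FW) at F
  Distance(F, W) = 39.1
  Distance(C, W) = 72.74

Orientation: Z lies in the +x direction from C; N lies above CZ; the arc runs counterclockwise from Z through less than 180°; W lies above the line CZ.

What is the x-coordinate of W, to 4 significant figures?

50.02

C is at the origin; C and Z share the same y with |CZ| = 55.3 and Z on the +x side, so Z = (55.30, 0.000). The tangent condition forces NZ to be normal to CZ, so N = Z + (0, 12.2) = (55.30, 12.20). Since NF ⟂ FW (tangency), |NW| = √(12.2² + 39.1²) = 40.96 regardless of where F sits on A1. So W lies on both circle(C, 72.74) and circle(N, 40.96); the above-CZ intersection is W = (50.02, 52.82). F is the foot of the tangent from W: F = (66.38, 17.31).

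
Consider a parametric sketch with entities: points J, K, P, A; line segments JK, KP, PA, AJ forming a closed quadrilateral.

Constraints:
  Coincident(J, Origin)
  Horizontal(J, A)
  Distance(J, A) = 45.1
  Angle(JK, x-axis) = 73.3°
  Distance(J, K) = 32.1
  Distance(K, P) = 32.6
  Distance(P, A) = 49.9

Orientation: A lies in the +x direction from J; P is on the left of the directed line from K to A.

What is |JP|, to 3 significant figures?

61.0

Checks: |KP| = 32.60 ✓; |PA| = 49.90 ✓.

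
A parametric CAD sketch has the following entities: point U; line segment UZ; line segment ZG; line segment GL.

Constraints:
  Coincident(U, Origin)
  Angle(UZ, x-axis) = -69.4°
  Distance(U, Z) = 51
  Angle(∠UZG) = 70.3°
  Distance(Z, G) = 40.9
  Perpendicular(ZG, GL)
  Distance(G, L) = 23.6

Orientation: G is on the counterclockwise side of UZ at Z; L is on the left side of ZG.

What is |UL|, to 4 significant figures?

34.03

∠UZG = 70.3°, so ZG runs at -69.4° + (180° − 70.3°) = 40.30° from the x-axis; with |ZG| = 40.9, G = Z + 40.9·(cos 40.30°, sin 40.30°) = (49.14, -21.29). The perpendicularity gives GL at right angles to ZG; with |GL| = 23.6 on the left of ZG, L = G + 23.6·(-0.6468, 0.7627) = (33.87, -3.286). Then |UL| = |L − U| = 34.03.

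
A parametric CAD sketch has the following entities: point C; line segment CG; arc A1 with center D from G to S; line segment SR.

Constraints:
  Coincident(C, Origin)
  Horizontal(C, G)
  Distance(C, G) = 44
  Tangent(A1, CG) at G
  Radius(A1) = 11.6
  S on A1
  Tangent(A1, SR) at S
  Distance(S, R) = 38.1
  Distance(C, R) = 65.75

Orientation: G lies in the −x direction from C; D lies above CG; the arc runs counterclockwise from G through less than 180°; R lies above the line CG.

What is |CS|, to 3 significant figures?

35.6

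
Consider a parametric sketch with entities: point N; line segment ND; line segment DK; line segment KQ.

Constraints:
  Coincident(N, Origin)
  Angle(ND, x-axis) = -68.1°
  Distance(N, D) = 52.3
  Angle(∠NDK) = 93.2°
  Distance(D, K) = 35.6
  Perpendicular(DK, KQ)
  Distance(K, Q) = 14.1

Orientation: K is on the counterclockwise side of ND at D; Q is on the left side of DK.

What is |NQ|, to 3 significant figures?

54.2

∠NDK = 93.2°, so DK runs at -68.1° + (180° − 93.2°) = 18.7° from the x-axis; with |DK| = 35.6, K = D + 35.6·(cos 18.7°, sin 18.7°) = (53.2, -37.1). DK ⟂ KQ; with |KQ| = 14.1 on the left of DK, Q = K + 14.1·(-0.321, 0.947) = (48.7, -23.8). Then |NQ| = |Q − N| = 54.2.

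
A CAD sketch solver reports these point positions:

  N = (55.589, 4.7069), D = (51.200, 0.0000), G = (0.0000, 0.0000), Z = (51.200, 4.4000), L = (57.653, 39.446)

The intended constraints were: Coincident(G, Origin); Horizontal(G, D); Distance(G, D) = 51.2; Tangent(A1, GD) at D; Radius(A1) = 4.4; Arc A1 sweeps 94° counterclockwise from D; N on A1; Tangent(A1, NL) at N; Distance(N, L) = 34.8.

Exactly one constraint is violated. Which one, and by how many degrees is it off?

Tangent(A1, NL) at N — off by 7.40°.

G = (0.00, 0.00) ✓; G.y = 0.00, D.y = 0.00 ✓; |GD| = 51.20 ✓; ∠(ZD, DG) = 90.00° ✓; |ZD| = 4.400 ✓; bearing(Z→N) − bearing(Z→D) = 94.00° ✓; |ZN| = 4.400 ✓; ∠(ZN, NL) = 97.40° ✗; |NL| = 34.80 ✓.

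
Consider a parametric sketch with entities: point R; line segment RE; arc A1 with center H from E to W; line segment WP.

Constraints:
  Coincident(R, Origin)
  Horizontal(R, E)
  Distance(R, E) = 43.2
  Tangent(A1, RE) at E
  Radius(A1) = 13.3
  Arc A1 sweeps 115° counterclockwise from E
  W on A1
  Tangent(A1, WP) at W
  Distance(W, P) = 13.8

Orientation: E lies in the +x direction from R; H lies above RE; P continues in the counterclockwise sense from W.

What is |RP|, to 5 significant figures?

58.568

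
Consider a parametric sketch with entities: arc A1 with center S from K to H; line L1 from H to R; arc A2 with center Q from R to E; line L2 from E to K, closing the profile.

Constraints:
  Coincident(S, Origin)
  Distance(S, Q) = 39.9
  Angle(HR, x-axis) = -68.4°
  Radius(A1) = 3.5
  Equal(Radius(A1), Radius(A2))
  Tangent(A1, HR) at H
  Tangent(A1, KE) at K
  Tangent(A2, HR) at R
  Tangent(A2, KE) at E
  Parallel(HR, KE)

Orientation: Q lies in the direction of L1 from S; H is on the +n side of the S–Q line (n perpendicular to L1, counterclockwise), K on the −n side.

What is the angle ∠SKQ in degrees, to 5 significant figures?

84.987°

The slot axis is L1's direction at -68.4°, so u = (cos -68.4°, sin -68.4°) = (0.36812, -0.92978) and n = (−sin -68.4°, cos -68.4°) = (0.92978, 0.36812). S is at the origin and Q lies 39.9 along u from S, so Q = 39.9·u = (14.688, -37.098). Tangency of A1 to both parallel lines with radius 3.5 puts H and K at S ± 3.5·n: H = (3.2542, 1.2884), K = (-3.2542, -1.2884). Then cos ∠SKQ = KS·KQ / (|KS||KQ|), giving 84.987°.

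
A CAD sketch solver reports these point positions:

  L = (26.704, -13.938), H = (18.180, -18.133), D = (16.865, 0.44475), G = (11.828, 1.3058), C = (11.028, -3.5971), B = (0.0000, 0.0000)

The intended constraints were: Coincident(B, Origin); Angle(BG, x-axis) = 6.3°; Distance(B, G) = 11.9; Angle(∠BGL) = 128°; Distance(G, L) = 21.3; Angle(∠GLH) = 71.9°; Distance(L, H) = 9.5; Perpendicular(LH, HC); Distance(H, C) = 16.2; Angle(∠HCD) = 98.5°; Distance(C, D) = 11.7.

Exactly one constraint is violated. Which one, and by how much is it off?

Distance(C, D) = 11.7 — off by 4.60.

B = (0.00, 0.00) ✓; BG at 6.300° ✓; |BG| = 11.90 ✓; ∠BGL = 128.0° ✓; |GL| = 21.30 ✓; ∠GLH = 71.90° ✓; |LH| = 9.500 ✓; ∠(LH, HC) = 90.01° ✓; |HC| = 16.20 ✓; ∠HCD = 98.50° ✓; |CD| = 7.100 ✗.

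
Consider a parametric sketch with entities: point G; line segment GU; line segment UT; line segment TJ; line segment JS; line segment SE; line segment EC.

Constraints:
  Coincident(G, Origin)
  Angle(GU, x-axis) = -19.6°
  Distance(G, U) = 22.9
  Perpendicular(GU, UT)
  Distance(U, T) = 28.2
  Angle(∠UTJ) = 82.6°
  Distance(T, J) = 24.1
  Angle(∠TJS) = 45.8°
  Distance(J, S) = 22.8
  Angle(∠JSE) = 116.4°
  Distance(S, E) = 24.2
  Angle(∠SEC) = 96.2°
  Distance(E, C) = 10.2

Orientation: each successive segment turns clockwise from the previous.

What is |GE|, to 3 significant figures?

44.2

G is at the origin; GU runs at -19.6° with length 22.9, so U = (21.6, -7.68). GU is perpendicular to UT, so UT runs at -110°; with |UT| = 28.2, T = (12.1, -34.2). ∠UTJ = 82.6° gives TJ at 153° from the x-axis; with |TJ| = 24.1, J = (-9.36, -23.3). ∠TJS = 45.8° gives JS at 18.8° from the x-axis; with |JS| = 22.8, S = (12.2, -16.0). ∠JSE = 116.4° gives SE at -44.8° from the x-axis; with |SE| = 24.2, E = (29.4, -33.0). Then |GE| = |E − G| = 44.2.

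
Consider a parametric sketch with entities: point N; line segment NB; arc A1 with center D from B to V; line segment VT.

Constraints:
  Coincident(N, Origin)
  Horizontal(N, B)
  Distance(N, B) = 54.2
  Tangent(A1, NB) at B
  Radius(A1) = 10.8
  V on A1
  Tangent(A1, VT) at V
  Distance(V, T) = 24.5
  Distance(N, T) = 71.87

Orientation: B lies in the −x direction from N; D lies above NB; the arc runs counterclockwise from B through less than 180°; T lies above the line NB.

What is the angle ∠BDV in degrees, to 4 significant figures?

130.6°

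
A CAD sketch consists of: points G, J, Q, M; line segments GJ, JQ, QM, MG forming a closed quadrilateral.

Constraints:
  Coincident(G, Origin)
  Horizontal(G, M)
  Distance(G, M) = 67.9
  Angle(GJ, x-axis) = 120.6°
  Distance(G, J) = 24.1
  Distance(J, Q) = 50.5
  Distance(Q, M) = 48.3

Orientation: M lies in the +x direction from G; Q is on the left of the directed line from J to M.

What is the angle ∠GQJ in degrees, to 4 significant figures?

27.50°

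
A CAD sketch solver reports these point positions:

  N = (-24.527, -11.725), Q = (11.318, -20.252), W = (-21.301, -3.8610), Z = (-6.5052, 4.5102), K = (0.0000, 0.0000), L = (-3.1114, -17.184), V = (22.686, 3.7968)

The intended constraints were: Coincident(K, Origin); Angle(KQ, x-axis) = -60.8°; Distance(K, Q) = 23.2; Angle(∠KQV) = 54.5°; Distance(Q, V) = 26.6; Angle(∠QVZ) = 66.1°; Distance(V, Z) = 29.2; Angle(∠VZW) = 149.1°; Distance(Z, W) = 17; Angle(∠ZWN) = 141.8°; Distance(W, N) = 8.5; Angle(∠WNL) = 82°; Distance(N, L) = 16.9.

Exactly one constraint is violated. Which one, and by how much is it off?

Distance(N, L) = 16.9 — off by 5.20.

K = (0.00, 0.00) ✓; KQ at -60.80° ✓; |KQ| = 23.20 ✓; ∠KQV = 54.50° ✓; |QV| = 26.60 ✓; ∠QVZ = 66.10° ✓; |VZ| = 29.20 ✓; ∠VZW = 149.1° ✓; |ZW| = 17.00 ✓; ∠ZWN = 141.8° ✓; |WN| = 8.500 ✓; ∠WNL = 82.00° ✓; |NL| = 22.10 ✗.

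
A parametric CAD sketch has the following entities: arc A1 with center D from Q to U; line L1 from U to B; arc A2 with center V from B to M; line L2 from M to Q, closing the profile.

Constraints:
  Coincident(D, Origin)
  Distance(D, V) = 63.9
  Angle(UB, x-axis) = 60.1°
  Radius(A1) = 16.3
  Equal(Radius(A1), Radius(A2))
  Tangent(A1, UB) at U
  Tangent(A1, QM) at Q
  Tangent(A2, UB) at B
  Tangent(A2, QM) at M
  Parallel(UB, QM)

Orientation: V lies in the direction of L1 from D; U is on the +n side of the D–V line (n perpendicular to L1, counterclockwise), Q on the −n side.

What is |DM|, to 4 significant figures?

65.95

The slot axis is L1's direction at 60.1°, so u = (cos 60.1°, sin 60.1°) = (0.4985, 0.8669) and n = (−sin 60.1°, cos 60.1°) = (-0.8669, 0.4985). D is at the origin and V lies 63.9 along u from D, so V = 63.9·u = (31.85, 55.39). Tangency of A1 to both parallel lines with radius 16.3 puts U and Q at D ± 16.3·n: U = (-14.13, 8.125), Q = (14.13, -8.125). Equal radii place B and M the same way about V: B = V + 16.3·n = (17.72, 63.52), M = V − 16.3·n = (45.98, 47.27). Then |DM| = |M − D| = 65.95.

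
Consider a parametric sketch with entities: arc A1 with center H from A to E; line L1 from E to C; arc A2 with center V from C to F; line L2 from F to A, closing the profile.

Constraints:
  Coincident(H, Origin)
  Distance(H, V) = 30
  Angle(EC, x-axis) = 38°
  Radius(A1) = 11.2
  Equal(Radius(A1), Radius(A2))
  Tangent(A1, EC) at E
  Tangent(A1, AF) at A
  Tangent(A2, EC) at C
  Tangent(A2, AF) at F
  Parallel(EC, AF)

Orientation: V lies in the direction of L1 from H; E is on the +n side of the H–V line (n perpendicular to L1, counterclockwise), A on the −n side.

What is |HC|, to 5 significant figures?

32.022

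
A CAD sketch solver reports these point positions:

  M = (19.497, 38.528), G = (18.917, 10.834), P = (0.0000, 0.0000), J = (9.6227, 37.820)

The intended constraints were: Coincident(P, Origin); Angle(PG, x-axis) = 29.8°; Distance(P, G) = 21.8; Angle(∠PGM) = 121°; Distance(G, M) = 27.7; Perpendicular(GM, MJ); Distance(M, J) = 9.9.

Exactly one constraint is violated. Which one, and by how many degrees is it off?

Perpendicular(GM, MJ) — off by 5.30°.

P = (0.00, 0.00) ✓; PG at 29.80° ✓; |PG| = 21.80 ✓; ∠PGM = 121.0° ✓; |GM| = 27.70 ✓; ∠(GM, MJ) = 95.30° ✗; |MJ| = 9.900 ✓.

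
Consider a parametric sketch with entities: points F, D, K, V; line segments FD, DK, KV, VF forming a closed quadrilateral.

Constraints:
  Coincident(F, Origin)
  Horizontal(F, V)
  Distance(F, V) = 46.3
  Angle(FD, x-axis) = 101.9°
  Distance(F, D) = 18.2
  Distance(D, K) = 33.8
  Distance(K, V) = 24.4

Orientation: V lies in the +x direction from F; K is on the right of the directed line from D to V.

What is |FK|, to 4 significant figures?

22.53

Checks: |DK| = 33.80 ✓; |KV| = 24.40 ✓.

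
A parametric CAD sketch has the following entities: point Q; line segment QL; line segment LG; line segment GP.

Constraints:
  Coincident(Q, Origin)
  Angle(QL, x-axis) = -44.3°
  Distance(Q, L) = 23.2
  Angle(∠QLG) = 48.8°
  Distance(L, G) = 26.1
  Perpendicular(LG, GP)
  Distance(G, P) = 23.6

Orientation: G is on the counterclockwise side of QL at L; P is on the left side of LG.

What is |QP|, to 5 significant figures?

12.441

Q is at the origin; QL runs at -44.3° with length 23.2, so L = 23.2·(cos -44.3°, sin -44.3°) = (16.604, -16.203). ∠QLG = 48.8°, so LG runs at -44.3° + (180° − 48.8°) = 86.900° from the x-axis; with |LG| = 26.1, G = L + 26.1·(cos 86.900°, sin 86.900°) = (18.016, 9.8586). LG is perpendicular to GP; with |GP| = 23.6 on the left of LG, P = G + 23.6·(-0.99854, 0.054079) = (-5.5499, 11.135). Then |QP| = |P − Q| = 12.441.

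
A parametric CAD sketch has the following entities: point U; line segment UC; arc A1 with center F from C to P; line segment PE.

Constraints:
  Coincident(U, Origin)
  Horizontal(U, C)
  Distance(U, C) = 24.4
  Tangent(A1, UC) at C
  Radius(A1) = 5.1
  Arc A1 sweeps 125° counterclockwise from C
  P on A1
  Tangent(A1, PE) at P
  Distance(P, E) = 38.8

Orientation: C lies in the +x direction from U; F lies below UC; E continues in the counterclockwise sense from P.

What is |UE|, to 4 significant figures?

58.22

On A1, C sits at bearing 90° from F; a 125° counterclockwise sweep puts P at bearing 215°, so P = F + 5.1·(cos 215°, sin 215°) = (20.22, -8.025). Tangency of A1 to PE means the radius FP is perpendicular to PE, so PE runs along (−sin 215°, cos 215°); with |PE| = 38.8, E = (42.48, -39.81). Then |UE| = |E − U| = 58.22.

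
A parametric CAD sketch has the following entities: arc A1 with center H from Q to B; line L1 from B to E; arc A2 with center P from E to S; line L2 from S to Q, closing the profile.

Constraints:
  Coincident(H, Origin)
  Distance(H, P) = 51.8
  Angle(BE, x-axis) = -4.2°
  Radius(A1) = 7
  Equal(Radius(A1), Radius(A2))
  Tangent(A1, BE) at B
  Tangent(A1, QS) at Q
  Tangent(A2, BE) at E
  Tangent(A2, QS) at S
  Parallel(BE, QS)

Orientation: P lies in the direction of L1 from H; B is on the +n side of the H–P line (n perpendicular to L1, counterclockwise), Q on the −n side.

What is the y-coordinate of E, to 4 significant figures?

3.187

The slot axis is L1's direction at -4.2°, so u = (cos -4.2°, sin -4.2°) = (0.9973, -0.07324) and n = (−sin -4.2°, cos -4.2°) = (0.07324, 0.9973). H is at the origin and P lies 51.8 along u from H, so P = 51.8·u = (51.66, -3.794). Tangency of A1 to both parallel lines with radius 7.0 puts B and Q at H ± 7.0·n: B = (0.5127, 6.981), Q = (-0.5127, -6.981). Equal radii place E and S the same way about P: E = P + 7.0·n = (52.17, 3.187), S = P − 7.0·n = (51.15, -10.77). So E.y = 3.187.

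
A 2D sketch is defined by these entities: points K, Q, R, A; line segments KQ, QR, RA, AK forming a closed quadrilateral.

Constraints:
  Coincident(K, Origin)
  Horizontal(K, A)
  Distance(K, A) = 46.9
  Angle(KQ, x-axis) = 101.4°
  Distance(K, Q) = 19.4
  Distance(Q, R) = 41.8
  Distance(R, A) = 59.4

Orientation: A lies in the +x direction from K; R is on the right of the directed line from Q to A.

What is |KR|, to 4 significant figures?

23.96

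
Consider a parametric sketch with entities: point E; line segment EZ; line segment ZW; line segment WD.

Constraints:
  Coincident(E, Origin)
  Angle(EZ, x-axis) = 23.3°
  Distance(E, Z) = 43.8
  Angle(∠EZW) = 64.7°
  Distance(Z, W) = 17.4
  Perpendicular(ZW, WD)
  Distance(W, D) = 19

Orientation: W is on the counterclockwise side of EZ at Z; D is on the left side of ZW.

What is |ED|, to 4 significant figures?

20.64

E is at the origin; EZ runs at 23.3° with length 43.8, so Z = 43.8·(cos 23.3°, sin 23.3°) = (40.23, 17.32). ∠EZW = 64.7°, so ZW runs at 23.3° + (180° − 64.7°) = 138.6° from the x-axis; with |ZW| = 17.4, W = Z + 17.4·(cos 138.6°, sin 138.6°) = (27.18, 28.83). The perpendicularity gives WD at right angles to ZW; with |WD| = 19.0 on the left of ZW, D = W + 19.0·(-0.6613, -0.7501) = (14.61, 14.58). Then |ED| = |D − E| = 20.64.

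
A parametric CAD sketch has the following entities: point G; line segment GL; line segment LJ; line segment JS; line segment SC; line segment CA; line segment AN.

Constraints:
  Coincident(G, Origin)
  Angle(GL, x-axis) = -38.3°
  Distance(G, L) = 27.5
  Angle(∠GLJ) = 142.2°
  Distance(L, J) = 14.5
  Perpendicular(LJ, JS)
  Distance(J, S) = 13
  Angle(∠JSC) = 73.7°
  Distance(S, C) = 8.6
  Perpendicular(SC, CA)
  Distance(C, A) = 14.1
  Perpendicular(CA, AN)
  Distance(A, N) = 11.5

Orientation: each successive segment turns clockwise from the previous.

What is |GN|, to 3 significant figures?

46.1

SC ⟂ CA, so CA runs at -2.40°; with |CA| = 14.1, A = (26.9, -26.2). The perpendicularity gives AN at right angles to CA, so AN runs at -92.4°; with |AN| = 11.5, N = (26.4, -37.7). Then |GN| = |N − G| = 46.1.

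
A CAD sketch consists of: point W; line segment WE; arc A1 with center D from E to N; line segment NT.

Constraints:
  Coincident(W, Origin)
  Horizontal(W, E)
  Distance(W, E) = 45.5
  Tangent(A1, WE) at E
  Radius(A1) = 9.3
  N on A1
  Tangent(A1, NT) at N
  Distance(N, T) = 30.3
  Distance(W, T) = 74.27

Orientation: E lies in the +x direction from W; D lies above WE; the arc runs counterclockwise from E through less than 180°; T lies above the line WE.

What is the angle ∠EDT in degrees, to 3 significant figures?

138°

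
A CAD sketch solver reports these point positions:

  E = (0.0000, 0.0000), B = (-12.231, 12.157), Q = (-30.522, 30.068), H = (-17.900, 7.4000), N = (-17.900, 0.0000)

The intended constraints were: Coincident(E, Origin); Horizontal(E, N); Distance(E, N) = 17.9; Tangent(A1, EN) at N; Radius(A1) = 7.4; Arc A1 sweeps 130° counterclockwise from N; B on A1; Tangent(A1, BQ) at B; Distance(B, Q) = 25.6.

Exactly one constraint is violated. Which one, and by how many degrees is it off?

Tangent(A1, BQ) at B — off by 5.60°.

E = (0.00, 0.00) ✓; E.y = 0.00, N.y = 0.00 ✓; |EN| = 17.90 ✓; ∠(HN, NE) = 90.00° ✓; |HN| = 7.400 ✓; bearing(H→B) − bearing(H→N) = 130.0° ✓; |HB| = 7.400 ✓; ∠(HB, BQ) = 84.40° ✗; |BQ| = 25.60 ✓.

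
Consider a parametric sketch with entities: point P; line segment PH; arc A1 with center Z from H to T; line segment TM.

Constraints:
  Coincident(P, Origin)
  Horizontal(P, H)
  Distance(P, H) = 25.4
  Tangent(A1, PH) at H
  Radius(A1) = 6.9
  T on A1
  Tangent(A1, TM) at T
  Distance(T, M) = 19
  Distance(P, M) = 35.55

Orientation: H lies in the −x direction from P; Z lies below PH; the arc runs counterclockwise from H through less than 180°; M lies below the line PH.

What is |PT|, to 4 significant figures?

33.12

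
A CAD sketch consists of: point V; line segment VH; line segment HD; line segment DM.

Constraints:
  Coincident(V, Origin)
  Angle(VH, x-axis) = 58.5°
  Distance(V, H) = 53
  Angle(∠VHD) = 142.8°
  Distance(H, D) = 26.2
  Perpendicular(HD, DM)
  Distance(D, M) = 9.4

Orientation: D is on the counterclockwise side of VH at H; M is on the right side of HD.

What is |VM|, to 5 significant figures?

79.990

V is at the origin; VH runs at 58.5° with length 53.0, so H = 53.0·(cos 58.5°, sin 58.5°) = (27.692, 45.190). ∠VHD = 142.8°, so HD runs at 58.5° + (180° − 142.8°) = 95.700° from the x-axis; with |HD| = 26.2, D = H + 26.2·(cos 95.700°, sin 95.700°) = (25.090, 71.260). The perpendicularity gives DM at right angles to HD; with |DM| = 9.4 on the right of HD, M = D + 9.4·(0.99506, 0.099320) = (34.444, 72.194). Then |VM| = |M − V| = 79.990.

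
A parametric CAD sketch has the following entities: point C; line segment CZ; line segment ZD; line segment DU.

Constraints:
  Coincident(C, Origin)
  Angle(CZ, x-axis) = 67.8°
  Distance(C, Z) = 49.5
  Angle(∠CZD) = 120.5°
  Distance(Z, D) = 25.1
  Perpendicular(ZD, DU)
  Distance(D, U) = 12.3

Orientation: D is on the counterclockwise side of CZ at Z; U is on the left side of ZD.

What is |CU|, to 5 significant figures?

58.682

C is at the origin; CZ runs at 67.8° with length 49.5, so Z = 49.5·(cos 67.8°, sin 67.8°) = (18.703, 45.831). ∠CZD = 120.5°, so ZD runs at 67.8° + (180° − 120.5°) = 127.30° from the x-axis; with |ZD| = 25.1, D = Z + 25.1·(cos 127.30°, sin 127.30°) = (3.4928, 65.797). ZD is perpendicular to DU; with |DU| = 12.3 on the left of ZD, U = D + 12.3·(-0.79547, -0.60599) = (-6.2915, 58.343). Then |CU| = |U − C| = 58.682.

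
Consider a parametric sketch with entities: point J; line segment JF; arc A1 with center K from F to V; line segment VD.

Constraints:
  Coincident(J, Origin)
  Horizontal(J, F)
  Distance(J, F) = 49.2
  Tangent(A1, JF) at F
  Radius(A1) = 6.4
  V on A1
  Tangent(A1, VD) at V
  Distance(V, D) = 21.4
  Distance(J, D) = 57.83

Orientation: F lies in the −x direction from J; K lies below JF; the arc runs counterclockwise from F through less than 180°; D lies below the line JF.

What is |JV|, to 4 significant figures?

55.98

Checks: |JF| = 49.20 ✓; |KV| = 6.400 ✓; ∠(KV, VD) = 90.00° ✓; |VD| = 21.40 ✓; |JD| = 57.83 ✓.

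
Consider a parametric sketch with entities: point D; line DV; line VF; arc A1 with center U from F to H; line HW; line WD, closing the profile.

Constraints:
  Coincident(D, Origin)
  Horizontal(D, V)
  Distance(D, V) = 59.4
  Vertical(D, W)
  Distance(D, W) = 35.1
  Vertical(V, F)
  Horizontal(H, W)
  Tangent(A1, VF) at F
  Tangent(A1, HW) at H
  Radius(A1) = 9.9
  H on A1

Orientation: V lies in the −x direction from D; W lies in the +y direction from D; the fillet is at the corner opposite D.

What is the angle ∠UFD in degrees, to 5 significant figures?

22.989°

D is at the origin; D and V share the same y with |DV| = 59.4 and V on the −x side, so V = (-59.400, 0.0000). D and W share the same x with |DW| = 35.1 and W on the +y side, so W = (0.0000, 35.100). The virtual corner opposite D is at (-59.400, 35.100). Tangency of A1 to VF means the radius UF is perpendicular to VF and since A1 is tangent to HW there, UH ⟂ HW, with radius 9.9, so the center U sits 9.9 in from both sides at U = (-49.500, 25.200). That places the tangent points at F = (-59.400, 25.200) on VF and H = (-49.500, 35.100) on HW. Then cos ∠UFD = FU·FD / (|FU||FD|), giving 22.989°.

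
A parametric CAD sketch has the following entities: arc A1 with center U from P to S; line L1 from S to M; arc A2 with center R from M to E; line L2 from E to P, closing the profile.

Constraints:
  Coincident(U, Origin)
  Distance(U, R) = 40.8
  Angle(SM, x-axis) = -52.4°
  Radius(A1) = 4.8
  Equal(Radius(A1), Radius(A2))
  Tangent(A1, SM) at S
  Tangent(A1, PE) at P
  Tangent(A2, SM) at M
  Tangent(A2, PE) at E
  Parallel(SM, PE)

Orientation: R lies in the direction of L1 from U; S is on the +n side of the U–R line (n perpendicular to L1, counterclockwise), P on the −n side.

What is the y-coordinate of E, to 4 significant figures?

-35.25

The slot axis is L1's direction at -52.4°, so u = (cos -52.4°, sin -52.4°) = (0.6101, -0.7923) and n = (−sin -52.4°, cos -52.4°) = (0.7923, 0.6101). U is at the origin and R lies 40.8 along u from U, so R = 40.8·u = (24.89, -32.33). Tangency of A1 to both parallel lines with radius 4.8 puts S and P at U ± 4.8·n: S = (3.803, 2.929), P = (-3.803, -2.929). Equal radii place M and E the same way about R: M = R + 4.8·n = (28.70, -29.40), E = R − 4.8·n = (21.09, -35.25). So E.y = -35.25.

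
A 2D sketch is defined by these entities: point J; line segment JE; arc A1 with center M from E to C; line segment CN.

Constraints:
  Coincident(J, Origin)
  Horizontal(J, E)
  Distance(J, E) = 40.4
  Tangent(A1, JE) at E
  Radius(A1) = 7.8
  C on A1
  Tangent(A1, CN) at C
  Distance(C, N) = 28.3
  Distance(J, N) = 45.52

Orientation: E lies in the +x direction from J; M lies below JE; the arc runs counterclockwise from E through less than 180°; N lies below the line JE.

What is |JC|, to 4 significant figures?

33.37

J is at the origin; J and E share the same y with |JE| = 40.4 and E on the +x side, so E = (40.40, 0.000). A1 meets JE tangentially, so ME is at right angles to JE, so M = E + (0, -7.8) = (40.40, -7.800). Since MC ⟂ CN (tangency), |MN| = √(7.8² + 28.3²) = 29.36 regardless of where C sits on A1. So N lies on both circle(J, 45.52) and circle(M, 29.36); the below-JE intersection is N = (29.19, -34.93). C is the foot of the tangent from N: C = (32.66, -6.844).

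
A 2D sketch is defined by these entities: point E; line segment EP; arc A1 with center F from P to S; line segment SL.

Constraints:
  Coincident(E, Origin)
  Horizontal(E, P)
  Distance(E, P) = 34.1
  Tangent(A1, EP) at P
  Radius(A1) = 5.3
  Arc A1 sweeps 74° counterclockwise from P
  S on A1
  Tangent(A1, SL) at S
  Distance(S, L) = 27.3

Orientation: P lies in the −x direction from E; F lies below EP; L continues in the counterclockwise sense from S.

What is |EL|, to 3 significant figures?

55.6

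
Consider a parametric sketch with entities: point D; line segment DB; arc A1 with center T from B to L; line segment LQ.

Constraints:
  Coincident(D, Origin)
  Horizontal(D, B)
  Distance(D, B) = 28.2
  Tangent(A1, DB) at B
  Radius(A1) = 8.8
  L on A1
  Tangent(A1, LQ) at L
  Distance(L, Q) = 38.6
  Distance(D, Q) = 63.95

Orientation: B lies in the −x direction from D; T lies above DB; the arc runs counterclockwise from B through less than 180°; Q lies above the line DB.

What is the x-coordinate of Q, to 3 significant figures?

-46.5

Checks: |TL| = 8.800 ✓; ∠(TL, LQ) = 90.00° ✓; |LQ| = 38.60 ✓; |DQ| = 63.95 ✓.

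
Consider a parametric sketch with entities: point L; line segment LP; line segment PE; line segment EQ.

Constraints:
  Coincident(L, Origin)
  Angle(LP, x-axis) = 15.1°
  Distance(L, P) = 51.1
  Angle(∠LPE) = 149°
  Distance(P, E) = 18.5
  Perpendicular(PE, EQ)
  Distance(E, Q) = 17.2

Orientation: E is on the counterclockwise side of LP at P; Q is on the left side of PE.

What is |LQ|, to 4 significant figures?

62.97

∠LPE = 149.0°, so PE runs at 15.1° + (180° − 149.0°) = 46.10° from the x-axis; with |PE| = 18.5, E = P + 18.5·(cos 46.10°, sin 46.10°) = (62.16, 26.64). PE ⟂ EQ; with |EQ| = 17.2 on the left of PE, Q = E + 17.2·(-0.7206, 0.6934) = (49.77, 38.57). Then |LQ| = |Q − L| = 62.97.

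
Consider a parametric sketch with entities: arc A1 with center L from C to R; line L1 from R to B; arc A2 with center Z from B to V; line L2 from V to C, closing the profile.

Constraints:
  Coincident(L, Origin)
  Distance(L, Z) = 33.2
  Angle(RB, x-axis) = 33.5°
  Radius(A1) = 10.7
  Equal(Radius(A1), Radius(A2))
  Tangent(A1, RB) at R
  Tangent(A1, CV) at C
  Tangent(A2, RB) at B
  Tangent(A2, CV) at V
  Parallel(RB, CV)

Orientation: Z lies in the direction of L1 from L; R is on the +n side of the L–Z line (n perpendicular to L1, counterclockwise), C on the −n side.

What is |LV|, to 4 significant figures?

34.88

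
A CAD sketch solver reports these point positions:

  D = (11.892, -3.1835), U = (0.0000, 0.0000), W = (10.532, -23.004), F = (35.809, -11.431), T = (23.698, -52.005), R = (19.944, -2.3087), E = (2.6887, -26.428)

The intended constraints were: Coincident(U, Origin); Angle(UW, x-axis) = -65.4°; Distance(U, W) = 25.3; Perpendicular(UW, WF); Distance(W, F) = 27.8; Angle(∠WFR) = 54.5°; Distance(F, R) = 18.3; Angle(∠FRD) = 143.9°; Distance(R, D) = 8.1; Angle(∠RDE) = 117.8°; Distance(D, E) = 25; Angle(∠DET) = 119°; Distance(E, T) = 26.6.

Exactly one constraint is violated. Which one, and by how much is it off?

Distance(E, T) = 26.6 — off by 6.50.

U = (0.00, 0.00) ✓; UW at -65.40° ✓; |UW| = 25.30 ✓; ∠(UW, WF) = 90.00° ✓; |WF| = 27.80 ✓; ∠WFR = 54.50° ✓; |FR| = 18.30 ✓; ∠FRD = 143.9° ✓; |RD| = 8.099 ✓; ∠RDE = 117.8° ✓; |DE| = 25.00 ✓; ∠DET = 119.0° ✓; |ET| = 33.10 ✗.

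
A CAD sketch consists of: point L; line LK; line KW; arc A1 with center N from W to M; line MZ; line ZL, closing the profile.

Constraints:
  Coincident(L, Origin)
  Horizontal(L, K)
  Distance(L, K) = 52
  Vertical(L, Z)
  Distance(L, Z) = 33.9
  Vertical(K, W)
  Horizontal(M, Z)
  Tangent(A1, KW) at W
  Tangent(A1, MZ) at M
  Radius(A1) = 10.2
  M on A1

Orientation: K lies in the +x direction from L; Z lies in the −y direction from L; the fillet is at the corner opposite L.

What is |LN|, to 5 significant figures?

48.051

L and Z share the same x with |LZ| = 33.9 and Z on the −y side, so Z = (0.0000, -33.900). The virtual corner opposite L is at (52.000, -33.900). The tangent condition forces NW to be normal to KW and tangency of A1 to MZ means the radius NM is perpendicular to MZ, with radius 10.2, so the center N sits 10.2 in from both sides at N = (41.800, -23.700). Then |LN| = |N − L| = 48.051.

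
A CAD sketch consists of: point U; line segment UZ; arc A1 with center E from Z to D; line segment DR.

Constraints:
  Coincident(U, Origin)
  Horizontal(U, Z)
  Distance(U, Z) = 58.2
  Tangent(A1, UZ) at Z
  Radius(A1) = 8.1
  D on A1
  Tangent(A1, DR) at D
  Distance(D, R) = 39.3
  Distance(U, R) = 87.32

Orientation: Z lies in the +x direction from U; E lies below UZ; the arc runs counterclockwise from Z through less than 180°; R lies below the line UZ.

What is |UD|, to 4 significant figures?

53.29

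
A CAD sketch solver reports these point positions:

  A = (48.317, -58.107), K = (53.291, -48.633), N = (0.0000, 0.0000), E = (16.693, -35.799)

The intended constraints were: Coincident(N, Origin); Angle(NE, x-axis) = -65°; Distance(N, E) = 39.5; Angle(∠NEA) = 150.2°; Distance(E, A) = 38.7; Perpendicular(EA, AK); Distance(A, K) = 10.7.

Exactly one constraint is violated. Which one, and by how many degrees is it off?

Perpendicular(EA, AK) — off by 7.50°.

N = (0.00, 0.00) ✓; NE at -65.00° ✓; |NE| = 39.50 ✓; ∠NEA = 150.2° ✓; |EA| = 38.70 ✓; ∠(EA, AK) = 97.50° ✗; |AK| = 10.70 ✓.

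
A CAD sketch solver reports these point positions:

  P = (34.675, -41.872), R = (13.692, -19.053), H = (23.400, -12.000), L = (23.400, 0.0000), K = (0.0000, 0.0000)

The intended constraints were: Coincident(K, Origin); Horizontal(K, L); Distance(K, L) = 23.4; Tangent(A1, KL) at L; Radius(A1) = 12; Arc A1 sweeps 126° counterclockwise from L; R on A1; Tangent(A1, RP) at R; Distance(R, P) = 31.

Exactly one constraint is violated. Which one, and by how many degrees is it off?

Tangent(A1, RP) at R — off by 6.60°.

K = (0.00, 0.00) ✓; K.y = 0.00, L.y = 0.00 ✓; |KL| = 23.40 ✓; ∠(HL, LK) = 90.00° ✓; |HL| = 12.00 ✓; bearing(H→R) − bearing(H→L) = 126.0° ✓; |HR| = 12.00 ✓; ∠(HR, RP) = 83.40° ✗; |RP| = 31.00 ✓.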